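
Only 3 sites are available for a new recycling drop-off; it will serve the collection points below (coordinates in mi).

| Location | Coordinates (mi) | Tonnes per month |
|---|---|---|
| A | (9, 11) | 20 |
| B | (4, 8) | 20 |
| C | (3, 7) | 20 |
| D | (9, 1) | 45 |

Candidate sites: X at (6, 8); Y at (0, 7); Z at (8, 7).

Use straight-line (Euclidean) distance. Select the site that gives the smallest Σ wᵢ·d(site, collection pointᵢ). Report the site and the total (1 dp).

X, total 530.8 mi

Total weighted distance at each candidate:
  X (6, 8): total = 530.8
  Y (0, 7): total = 826.2
  Z (8, 7): total = 538.6
Minimum is at X with total 530.8 mi.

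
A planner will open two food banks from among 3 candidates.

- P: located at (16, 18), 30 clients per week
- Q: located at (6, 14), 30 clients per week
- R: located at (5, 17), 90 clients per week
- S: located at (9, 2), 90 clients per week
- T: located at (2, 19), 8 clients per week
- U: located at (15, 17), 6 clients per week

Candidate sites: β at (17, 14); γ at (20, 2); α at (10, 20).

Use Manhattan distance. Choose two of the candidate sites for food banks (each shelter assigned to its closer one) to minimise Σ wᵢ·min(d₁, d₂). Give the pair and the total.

{γ, α}, total 2370

Evaluate every pair (each demand assigned to the nearer of the two):
  {γ, α}: total = 2370
  {β, α}: total = 2982
  {β, γ}: total = 3010
Best pair: {γ, α} with total 2370.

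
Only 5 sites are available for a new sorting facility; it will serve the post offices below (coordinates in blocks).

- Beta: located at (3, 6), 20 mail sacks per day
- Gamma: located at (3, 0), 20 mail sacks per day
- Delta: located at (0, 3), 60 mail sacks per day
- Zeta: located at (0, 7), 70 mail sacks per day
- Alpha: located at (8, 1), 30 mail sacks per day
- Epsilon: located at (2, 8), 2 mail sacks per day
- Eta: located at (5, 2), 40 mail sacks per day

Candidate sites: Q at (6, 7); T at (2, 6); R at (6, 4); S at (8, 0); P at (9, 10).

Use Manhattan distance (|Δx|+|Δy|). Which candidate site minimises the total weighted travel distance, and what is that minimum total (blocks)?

T, total 1284 blocks

Total weighted distance at each candidate:
  Q (6, 7): total = 1790
  T (2, 6): total = 1284
  R (6, 4): total = 1576
  S (8, 0): total = 2288
  P (9, 10): total = 3118
Minimum is at T with total 1284 blocks.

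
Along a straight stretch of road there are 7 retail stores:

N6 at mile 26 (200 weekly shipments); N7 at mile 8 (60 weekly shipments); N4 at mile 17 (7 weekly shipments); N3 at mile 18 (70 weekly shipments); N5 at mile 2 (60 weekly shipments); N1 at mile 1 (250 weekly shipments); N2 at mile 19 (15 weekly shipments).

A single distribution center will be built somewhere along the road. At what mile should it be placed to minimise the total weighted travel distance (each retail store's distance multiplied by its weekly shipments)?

x = 8

For a sum of weighted absolute distances on a line, the optimum is the weighted median (not the mean). Total weight W = 662; half-weight = 331.
Sort by position and accumulate weight:
  mile 1 (N1, w=250) → cum 250
  mile 2 (N5, w=60) → cum 310
  mile 8 (N7, w=60) → cum 370  ≥ 331 → median here
  mile 17 (N4, w=7) → cum 377
  mile 18 (N3, w=70) → cum 447
  mile 19 (N2, w=15) → cum 462
  mile 26 (N6, w=200) → cum 662
Optimal location: mile 8.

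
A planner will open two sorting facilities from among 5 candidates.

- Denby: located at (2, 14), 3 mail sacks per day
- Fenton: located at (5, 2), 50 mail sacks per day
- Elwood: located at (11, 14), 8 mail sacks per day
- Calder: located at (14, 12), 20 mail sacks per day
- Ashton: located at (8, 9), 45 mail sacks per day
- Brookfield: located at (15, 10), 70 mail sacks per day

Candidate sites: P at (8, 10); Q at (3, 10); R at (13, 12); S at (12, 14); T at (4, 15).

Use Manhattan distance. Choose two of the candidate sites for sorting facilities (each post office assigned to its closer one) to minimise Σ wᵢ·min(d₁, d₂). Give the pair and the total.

{P, R}, total 957

Evaluate every pair (each demand assigned to the nearer of the two):
  {P, R}: total = 957
  {Q, R}: total = 1117
  {P, S}: total = 1203
  {P, Q}: total = 1266
  {P, T}: total = 1310
  {Q, S}: total = 1363
  {R, T}: total = 1401
  {R, S}: total = 1598
  {S, T}: total = 1692
  {Q, T}: total = 1943
Best pair: {P, R} with total 957.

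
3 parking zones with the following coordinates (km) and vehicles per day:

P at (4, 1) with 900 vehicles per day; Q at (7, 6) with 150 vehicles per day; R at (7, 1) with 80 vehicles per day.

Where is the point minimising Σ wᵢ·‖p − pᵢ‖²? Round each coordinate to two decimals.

The minimiser of Σwᵢ‖p−pᵢ‖² is the weighted centroid p* = (Σwᵢpᵢ)/(Σwᵢ).
Σwᵢ = 1130.
Σwᵢxᵢ = 900·4 + 150·7 + 80·7 = 5210.
Σwᵢyᵢ = 900·1 + 150·6 + 80·1 = 1880.
x* = 5210/1130 = 4.61, y* = 1880/1130 = 1.66.

(4.61, 1.66)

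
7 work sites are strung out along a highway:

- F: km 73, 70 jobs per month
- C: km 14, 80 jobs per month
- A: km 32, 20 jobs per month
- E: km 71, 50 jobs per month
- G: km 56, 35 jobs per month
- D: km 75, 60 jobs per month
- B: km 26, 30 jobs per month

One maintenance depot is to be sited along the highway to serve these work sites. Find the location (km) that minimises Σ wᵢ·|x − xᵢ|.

For a sum of weighted absolute distances on a line, the optimum is the weighted median (not the mean). Total weight W = 345; half-weight = 172.5.
Sort by position and accumulate weight:
  km 14 (C, w=80) → cum 80
  km 26 (B, w=30) → cum 110
  km 32 (A, w=20) → cum 130
  km 56 (G, w=35) → cum 165
  km 71 (E, w=50) → cum 215  ≥ 172.5 → median here
  km 73 (F, w=70) → cum 285
  km 75 (D, w=60) → cum 345
Optimal location: km 71.

x = 71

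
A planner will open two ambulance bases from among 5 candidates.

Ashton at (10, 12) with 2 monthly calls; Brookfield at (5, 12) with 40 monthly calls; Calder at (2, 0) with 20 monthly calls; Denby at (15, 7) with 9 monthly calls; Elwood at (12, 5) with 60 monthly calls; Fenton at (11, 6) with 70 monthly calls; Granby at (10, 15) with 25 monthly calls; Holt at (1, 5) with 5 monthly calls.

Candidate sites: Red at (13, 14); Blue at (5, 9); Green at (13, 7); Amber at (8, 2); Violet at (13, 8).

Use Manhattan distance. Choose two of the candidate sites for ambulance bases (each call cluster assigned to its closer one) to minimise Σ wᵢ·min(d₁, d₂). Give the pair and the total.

Evaluate every pair (each demand assigned to the nearer of the two):
  {Blue, Green}: total = 1099
  {Blue, Violet}: total = 1211
  {Red, Green}: total = 1348
  {Green, Amber}: total = 1429
  {Amber, Violet}: total = 1501
  {Red, Violet}: total = 1512
  {Green, Violet}: total = 1582
  {Blue, Amber}: total = 1629
  {Red, Amber}: total = 1711
  {Red, Blue}: total = 1821
Best pair: {Blue, Green} with total 1099.

{Blue, Green}, total 1099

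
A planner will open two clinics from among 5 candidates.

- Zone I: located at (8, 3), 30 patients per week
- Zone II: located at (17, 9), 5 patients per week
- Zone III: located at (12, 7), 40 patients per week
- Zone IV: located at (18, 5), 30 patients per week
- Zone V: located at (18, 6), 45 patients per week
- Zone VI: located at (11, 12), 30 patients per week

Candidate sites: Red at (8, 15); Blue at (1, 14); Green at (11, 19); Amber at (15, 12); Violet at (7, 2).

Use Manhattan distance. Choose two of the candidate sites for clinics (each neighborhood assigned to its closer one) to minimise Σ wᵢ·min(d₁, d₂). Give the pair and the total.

{Amber, Violet}, total 1230

Evaluate every pair (each demand assigned to the nearer of the two):
  {Amber, Violet}: total = 1230
  {Red, Amber}: total = 1530
  {Blue, Amber}: total = 1650
  {Green, Amber}: total = 1650
  {Red, Violet}: total = 1810
  {Green, Violet}: total = 1845
  {Blue, Violet}: total = 2000
  {Red, Blue}: total = 2550
  {Red, Green}: total = 2550
  {Blue, Green}: total = 2880
Best pair: {Amber, Violet} with total 1230.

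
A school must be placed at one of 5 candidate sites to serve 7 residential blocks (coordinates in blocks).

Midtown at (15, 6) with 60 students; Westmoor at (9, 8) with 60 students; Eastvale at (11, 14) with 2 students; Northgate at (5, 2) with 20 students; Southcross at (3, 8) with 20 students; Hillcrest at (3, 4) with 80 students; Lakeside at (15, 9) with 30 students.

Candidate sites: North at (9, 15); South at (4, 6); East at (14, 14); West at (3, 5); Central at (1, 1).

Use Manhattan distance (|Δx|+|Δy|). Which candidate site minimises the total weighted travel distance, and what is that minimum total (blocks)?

Total weighted distance at each candidate:
  North (9, 15): total = 3646
  South (4, 6): total = 1930
  East (14, 14): total = 3826
  West (3, 5): total = 2074
  Central (1, 1): total = 3426
Minimum is at South with total 1930 blocks.

South, total 1930 blocks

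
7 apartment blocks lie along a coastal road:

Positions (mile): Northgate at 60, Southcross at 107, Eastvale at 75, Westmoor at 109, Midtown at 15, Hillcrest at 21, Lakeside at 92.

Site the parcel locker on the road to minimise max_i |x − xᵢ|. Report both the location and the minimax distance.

location 62, max distance 47

The 1-center on a line is the midpoint of the two extreme points: leftmost at 15, rightmost at 109.
Optimal location = (15 + 109)/2 = 62; maximum distance = (109 − 15)/2 = 47.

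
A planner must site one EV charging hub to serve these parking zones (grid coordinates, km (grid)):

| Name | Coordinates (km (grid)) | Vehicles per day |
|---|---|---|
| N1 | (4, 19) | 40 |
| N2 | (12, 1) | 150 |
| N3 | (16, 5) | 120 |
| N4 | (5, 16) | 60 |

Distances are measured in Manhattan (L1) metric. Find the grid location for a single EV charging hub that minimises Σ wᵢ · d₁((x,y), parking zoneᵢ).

Manhattan distance separates: Σwᵢ(|x−xᵢ|+|y−yᵢ|) = Σwᵢ|x−xᵢ| + Σwᵢ|y−yᵢ|, so x and y are optimised independently as 1-D weighted medians.
Total weight W = 370; half = 185.
x-coordinate, sorted with cumulative weight:
  x=4 (N1, w=40) cum 40
  x=5 (N4, w=60) cum 100
  x=12 (N2, w=150) cum 250  ← median
  x=16 (N3, w=120) cum 370
⇒ x* = 12
y-coordinate, sorted with cumulative weight:
  y=1 (N2, w=150) cum 150
  y=5 (N3, w=120) cum 270  ← median
  y=16 (N4, w=60) cum 330
  y=19 (N1, w=40) cum 370
⇒ y* = 5

(12, 5)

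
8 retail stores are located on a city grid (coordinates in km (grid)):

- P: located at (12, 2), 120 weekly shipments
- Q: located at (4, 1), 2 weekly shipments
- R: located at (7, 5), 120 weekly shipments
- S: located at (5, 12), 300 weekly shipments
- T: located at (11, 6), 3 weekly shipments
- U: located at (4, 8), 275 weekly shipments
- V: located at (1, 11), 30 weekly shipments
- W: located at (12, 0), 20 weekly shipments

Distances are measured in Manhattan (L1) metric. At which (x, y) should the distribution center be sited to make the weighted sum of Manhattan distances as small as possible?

(5, 8)

Manhattan distance separates: Σwᵢ(|x−xᵢ|+|y−yᵢ|) = Σwᵢ|x−xᵢ| + Σwᵢ|y−yᵢ|, so x and y are optimised independently as 1-D weighted medians.
Total weight W = 870; half = 435.
x-coordinate, sorted with cumulative weight:
  x=1 (V, w=30) cum 30
  x=4 (Q, w=2) cum 32
  x=4 (U, w=275) cum 307
  x=5 (S, w=300) cum 607  ← median
  x=7 (R, w=120) cum 727
  x=11 (T, w=3) cum 730
  x=12 (P, w=120) cum 850
  x=12 (W, w=20) cum 870
⇒ x* = 5
y-coordinate, sorted with cumulative weight:
  y=0 (W, w=20) cum 20
  y=1 (Q, w=2) cum 22
  y=2 (P, w=120) cum 142
  y=5 (R, w=120) cum 262
  y=6 (T, w=3) cum 265
  y=8 (U, w=275) cum 540  ← median
  y=11 (V, w=30) cum 570
  y=12 (S, w=300) cum 870
⇒ y* = 8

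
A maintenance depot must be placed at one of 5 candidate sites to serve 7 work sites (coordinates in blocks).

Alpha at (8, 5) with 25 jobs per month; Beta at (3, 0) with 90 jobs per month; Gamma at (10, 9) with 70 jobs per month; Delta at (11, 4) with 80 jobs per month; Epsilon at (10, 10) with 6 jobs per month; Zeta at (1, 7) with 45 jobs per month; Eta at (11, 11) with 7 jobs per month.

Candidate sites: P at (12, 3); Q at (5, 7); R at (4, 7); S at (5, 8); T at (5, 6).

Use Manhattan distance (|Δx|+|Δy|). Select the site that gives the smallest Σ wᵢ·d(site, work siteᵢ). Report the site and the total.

Total weighted distance at each candidate:
  P (12, 3): total = 2742
  Q (5, 7): total = 2443
  R (4, 7): total = 2496
  S (5, 8): total = 2600
  T (5, 6): total = 2376
Minimum is at T with total 2376 blocks.

T, total 2376 blocks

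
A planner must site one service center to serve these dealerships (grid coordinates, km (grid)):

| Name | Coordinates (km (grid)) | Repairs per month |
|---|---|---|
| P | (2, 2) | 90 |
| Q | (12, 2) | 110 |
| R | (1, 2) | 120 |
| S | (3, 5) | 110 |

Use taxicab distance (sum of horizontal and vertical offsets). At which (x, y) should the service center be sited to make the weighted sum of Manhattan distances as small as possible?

(3, 2)

Manhattan distance separates: Σwᵢ(|x−xᵢ|+|y−yᵢ|) = Σwᵢ|x−xᵢ| + Σwᵢ|y−yᵢ|, so x and y are optimised independently as 1-D weighted medians.
Total weight W = 430; half = 215.
x-coordinate, sorted with cumulative weight:
  x=1 (R, w=120) cum 120
  x=2 (P, w=90) cum 210
  x=3 (S, w=110) cum 320  ← median
  x=12 (Q, w=110) cum 430
⇒ x* = 3
y-coordinate, sorted with cumulative weight:
  y=2 (P, w=90) cum 90
  y=2 (Q, w=110) cum 200
  y=2 (R, w=120) cum 320  ← median
  y=5 (S, w=110) cum 430
⇒ y* = 2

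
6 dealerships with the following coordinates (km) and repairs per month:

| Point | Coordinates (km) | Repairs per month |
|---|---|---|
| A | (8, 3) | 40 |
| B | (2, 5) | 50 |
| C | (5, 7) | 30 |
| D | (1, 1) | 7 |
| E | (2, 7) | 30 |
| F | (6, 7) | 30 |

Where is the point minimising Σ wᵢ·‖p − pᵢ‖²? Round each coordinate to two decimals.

(4.37, 5.39)

The minimiser of Σwᵢ‖p−pᵢ‖² is the weighted centroid p* = (Σwᵢpᵢ)/(Σwᵢ).
Σwᵢ = 187.
Σwᵢxᵢ = 40·8 + 50·2 + 30·5 + 7·1 + 30·2 + 30·6 = 817.
Σwᵢyᵢ = 40·3 + 50·5 + 30·7 + 7·1 + 30·7 + 30·7 = 1007.
x* = 817/187 = 4.37, y* = 1007/187 = 5.39.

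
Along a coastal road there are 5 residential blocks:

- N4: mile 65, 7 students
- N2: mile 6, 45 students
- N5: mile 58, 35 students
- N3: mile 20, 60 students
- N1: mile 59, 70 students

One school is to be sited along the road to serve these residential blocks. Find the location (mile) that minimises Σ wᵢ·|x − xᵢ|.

For a sum of weighted absolute distances on a line, the optimum is the weighted median (not the mean). Total weight W = 217; half-weight = 108.5.
Sort by position and accumulate weight:
  mile 6 (N2, w=45) → cum 45
  mile 20 (N3, w=60) → cum 105
  mile 58 (N5, w=35) → cum 140  ≥ 108.5 → median here
  mile 59 (N1, w=70) → cum 210
  mile 65 (N4, w=7) → cum 217
Optimal location: mile 58.

x = 58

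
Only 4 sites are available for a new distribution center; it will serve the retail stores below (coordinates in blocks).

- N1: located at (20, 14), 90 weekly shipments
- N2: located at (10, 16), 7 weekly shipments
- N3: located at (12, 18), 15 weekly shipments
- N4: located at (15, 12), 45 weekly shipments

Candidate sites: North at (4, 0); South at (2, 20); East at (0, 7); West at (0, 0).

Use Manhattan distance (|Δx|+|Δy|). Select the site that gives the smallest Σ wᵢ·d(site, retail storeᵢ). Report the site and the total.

Total weighted distance at each candidate:
  North (4, 0): total = 4279
  South (2, 20): total = 3369
  East (0, 7): total = 3808
  West (0, 0): total = 4907
Minimum is at South with total 3369 blocks.

South, total 3369 blocks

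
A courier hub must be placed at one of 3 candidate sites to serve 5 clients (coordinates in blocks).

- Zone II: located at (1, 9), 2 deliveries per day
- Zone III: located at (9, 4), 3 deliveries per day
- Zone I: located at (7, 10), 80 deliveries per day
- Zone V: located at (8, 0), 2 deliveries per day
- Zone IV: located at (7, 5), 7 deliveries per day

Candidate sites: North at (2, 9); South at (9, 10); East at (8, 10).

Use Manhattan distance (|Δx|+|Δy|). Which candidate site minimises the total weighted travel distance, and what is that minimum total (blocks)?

East, total 179 blocks

Total weighted distance at each candidate:
  North (2, 9): total = 611
  South (9, 10): total = 267
  East (8, 10): total = 179
Minimum is at East with total 179 blocks.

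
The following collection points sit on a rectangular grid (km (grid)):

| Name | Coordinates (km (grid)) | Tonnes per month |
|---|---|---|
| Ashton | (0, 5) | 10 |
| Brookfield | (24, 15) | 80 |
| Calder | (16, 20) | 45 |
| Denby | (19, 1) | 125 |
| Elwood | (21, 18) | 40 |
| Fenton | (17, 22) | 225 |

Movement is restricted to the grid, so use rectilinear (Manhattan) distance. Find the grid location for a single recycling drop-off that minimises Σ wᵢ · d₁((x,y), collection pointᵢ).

Manhattan distance separates: Σwᵢ(|x−xᵢ|+|y−yᵢ|) = Σwᵢ|x−xᵢ| + Σwᵢ|y−yᵢ|, so x and y are optimised independently as 1-D weighted medians.
Total weight W = 525; half = 262.5.
x-coordinate, sorted with cumulative weight:
  x=0 (Ashton, w=10) cum 10
  x=16 (Calder, w=45) cum 55
  x=17 (Fenton, w=225) cum 280  ← median
  x=19 (Denby, w=125) cum 405
  x=21 (Elwood, w=40) cum 445
  x=24 (Brookfield, w=80) cum 525
⇒ x* = 17
y-coordinate, sorted with cumulative weight:
  y=1 (Denby, w=125) cum 125
  y=5 (Ashton, w=10) cum 135
  y=15 (Brookfield, w=80) cum 215
  y=18 (Elwood, w=40) cum 255
  y=20 (Calder, w=45) cum 300  ← median
  y=22 (Fenton, w=225) cum 525
⇒ y* = 20

(17, 20)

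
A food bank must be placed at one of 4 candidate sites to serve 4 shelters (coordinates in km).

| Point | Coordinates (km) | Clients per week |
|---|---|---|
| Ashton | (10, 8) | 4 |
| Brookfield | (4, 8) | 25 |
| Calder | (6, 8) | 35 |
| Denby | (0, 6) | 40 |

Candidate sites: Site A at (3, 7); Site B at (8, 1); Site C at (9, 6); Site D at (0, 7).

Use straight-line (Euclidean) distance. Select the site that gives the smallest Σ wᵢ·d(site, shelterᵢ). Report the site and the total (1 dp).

Total weighted distance at each candidate:
  Site A (3, 7): total = 300.8
  Site B (8, 1): total = 862.8
  Site C (9, 6): total = 629.8
  Site D (0, 7): total = 396.2
Minimum is at Site A with total 300.8 km.

Site A, total 300.8 km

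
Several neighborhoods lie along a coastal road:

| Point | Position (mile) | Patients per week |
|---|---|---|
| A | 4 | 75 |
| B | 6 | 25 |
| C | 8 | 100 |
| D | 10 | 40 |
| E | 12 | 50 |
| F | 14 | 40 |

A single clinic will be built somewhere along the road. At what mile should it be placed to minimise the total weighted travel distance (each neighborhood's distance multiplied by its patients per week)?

x = 8

For a sum of weighted absolute distances on a line, the optimum is the weighted median (not the mean). Total weight W = 330; half-weight = 165.
Sort by position and accumulate weight:
  mile 4 (A, w=75) → cum 75
  mile 6 (B, w=25) → cum 100
  mile 8 (C, w=100) → cum 200  ≥ 165 → median here
  mile 10 (D, w=40) → cum 240
  mile 12 (E, w=50) → cum 290
  mile 14 (F, w=40) → cum 330
Optimal location: mile 8.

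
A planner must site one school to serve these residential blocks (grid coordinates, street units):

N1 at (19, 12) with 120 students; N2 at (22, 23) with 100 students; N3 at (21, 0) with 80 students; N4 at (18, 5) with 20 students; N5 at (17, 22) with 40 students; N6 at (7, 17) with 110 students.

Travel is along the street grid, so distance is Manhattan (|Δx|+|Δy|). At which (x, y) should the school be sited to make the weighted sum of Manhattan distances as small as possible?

Manhattan distance separates: Σwᵢ(|x−xᵢ|+|y−yᵢ|) = Σwᵢ|x−xᵢ| + Σwᵢ|y−yᵢ|, so x and y are optimised independently as 1-D weighted medians.
Total weight W = 470; half = 235.
x-coordinate, sorted with cumulative weight:
  x=7 (N6, w=110) cum 110
  x=17 (N5, w=40) cum 150
  x=18 (N4, w=20) cum 170
  x=19 (N1, w=120) cum 290  ← median
  x=21 (N3, w=80) cum 370
  x=22 (N2, w=100) cum 470
⇒ x* = 19
y-coordinate, sorted with cumulative weight:
  y=0 (N3, w=80) cum 80
  y=5 (N4, w=20) cum 100
  y=12 (N1, w=120) cum 220
  y=17 (N6, w=110) cum 330  ← median
  y=22 (N5, w=40) cum 370
  y=23 (N2, w=100) cum 470
⇒ y* = 17

(19, 17)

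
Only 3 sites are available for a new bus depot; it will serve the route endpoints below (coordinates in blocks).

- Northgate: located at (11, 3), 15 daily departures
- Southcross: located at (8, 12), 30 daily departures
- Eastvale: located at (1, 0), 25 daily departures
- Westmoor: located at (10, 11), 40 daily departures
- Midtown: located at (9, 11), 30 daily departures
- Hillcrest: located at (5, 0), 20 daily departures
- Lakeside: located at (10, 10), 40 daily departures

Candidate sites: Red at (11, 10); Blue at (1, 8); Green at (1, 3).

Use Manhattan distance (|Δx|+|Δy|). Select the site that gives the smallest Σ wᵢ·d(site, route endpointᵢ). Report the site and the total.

Total weighted distance at each candidate:
  Red (11, 10): total = 1285
  Blue (1, 8): total = 2245
  Green (1, 3): total = 2645
Minimum is at Red with total 1285 blocks.

Red, total 1285 blocks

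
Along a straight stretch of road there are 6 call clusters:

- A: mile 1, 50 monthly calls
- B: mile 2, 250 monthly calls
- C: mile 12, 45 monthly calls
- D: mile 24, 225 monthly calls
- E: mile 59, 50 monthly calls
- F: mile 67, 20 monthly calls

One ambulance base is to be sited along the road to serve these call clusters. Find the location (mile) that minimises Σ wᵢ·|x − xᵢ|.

x = 12

For a sum of weighted absolute distances on a line, the optimum is the weighted median (not the mean). Total weight W = 640; half-weight = 320.
Sort by position and accumulate weight:
  mile 1 (A, w=50) → cum 50
  mile 2 (B, w=250) → cum 300
  mile 12 (C, w=45) → cum 345  ≥ 320 → median here
  mile 24 (D, w=225) → cum 570
  mile 59 (E, w=50) → cum 620
  mile 67 (F, w=20) → cum 640
Optimal location: mile 12.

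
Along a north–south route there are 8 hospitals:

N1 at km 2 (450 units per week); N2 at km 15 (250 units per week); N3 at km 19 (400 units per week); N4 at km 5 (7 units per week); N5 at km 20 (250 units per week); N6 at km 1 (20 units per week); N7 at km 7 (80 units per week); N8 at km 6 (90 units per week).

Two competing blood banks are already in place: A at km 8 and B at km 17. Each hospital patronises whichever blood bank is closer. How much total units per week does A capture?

The indifferent point is the midpoint (8+17)/2 = 12.5; hospitals left of it (closer to A at 8) go to A, those right go to B.
  N6 at 1 (w=20) → A
  N1 at 2 (w=450) → A
  N4 at 5 (w=7) → A
  N8 at 6 (w=90) → A
  N7 at 7 (w=80) → A
  N2 at 15 (w=250) → B
  N3 at 19 (w=400) → B
  N5 at 20 (w=250) → B
A captures 647; B captures 900.

647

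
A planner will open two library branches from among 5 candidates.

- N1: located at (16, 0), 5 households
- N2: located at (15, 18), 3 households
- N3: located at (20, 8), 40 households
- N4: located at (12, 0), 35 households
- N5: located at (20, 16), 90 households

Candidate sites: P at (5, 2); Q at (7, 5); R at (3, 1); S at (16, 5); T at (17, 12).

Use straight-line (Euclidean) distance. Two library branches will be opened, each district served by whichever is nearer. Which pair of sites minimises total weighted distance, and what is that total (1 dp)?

{S, T}, total 918.1

Evaluate every pair (each demand assigned to the nearer of the two):
  {S, T}: total = 918.1
  {Q, T}: total = 967.9
  {P, T}: total = 979.7
  {R, T}: total = 1046.1
  {P, S}: total = 1541.6
  {Q, S}: total = 1541.6
  {R, S}: total = 1541.6
  {P, Q}: total = 2411.1
  {Q, R}: total = 2411.1
  {P, R}: total = 2860.2
Best pair: {S, T} with total 918.1.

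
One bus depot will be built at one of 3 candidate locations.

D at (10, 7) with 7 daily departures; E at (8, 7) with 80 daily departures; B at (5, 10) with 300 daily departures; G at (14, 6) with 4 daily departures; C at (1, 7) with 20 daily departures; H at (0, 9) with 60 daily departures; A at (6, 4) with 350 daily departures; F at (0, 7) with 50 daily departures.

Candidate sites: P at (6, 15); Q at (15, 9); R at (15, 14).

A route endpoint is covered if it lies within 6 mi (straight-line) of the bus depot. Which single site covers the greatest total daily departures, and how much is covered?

Coverage radius r = 6 mi; a point is covered iff (Δx)²+(Δy)² ≤ 6² = 36.
  P (6, 15): covers {B} → 300
  Q (15, 9): covers {D, G} → 11
  R (15, 14): covers {none} → 0
Maximum coverage at P: 300 daily departures.

P, covering 300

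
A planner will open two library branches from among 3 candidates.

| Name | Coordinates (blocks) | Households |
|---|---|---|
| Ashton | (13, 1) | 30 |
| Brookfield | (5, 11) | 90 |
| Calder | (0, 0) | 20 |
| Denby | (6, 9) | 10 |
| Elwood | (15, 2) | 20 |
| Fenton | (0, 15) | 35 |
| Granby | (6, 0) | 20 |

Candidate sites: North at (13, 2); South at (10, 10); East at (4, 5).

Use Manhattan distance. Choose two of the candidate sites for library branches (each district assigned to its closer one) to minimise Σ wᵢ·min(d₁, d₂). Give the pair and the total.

{North, East}, total 1570

Evaluate every pair (each demand assigned to the nearer of the two):
  {North, East}: total = 1570
  {North, South}: total = 1665
  {South, East}: total = 2020
Best pair: {North, East} with total 1570.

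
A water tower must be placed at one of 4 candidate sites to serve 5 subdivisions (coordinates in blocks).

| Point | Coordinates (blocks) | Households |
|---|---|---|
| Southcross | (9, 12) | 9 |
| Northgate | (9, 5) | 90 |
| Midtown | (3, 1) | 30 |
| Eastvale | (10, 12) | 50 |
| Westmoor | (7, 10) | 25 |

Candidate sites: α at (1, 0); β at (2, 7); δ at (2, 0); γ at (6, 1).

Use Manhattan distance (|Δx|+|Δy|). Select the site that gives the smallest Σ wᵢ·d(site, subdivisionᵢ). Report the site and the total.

Total weighted distance at each candidate:
  α (1, 0): total = 2890
  β (2, 7): total = 1978
  δ (2, 0): total = 2686
  γ (6, 1): total = 1846
Minimum is at γ with total 1846 blocks.

γ, total 1846 blocks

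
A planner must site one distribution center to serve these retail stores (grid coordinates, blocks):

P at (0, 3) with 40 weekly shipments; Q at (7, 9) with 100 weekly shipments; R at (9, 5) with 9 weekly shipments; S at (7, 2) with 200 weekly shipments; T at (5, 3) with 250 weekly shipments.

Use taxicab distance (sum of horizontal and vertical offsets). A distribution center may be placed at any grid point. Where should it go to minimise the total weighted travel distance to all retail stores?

(7, 3)

Manhattan distance separates: Σwᵢ(|x−xᵢ|+|y−yᵢ|) = Σwᵢ|x−xᵢ| + Σwᵢ|y−yᵢ|, so x and y are optimised independently as 1-D weighted medians.
Total weight W = 599; half = 299.5.
x-coordinate, sorted with cumulative weight:
  x=0 (P, w=40) cum 40
  x=5 (T, w=250) cum 290
  x=7 (Q, w=100) cum 390  ← median
  x=7 (S, w=200) cum 590
  x=9 (R, w=9) cum 599
⇒ x* = 7
y-coordinate, sorted with cumulative weight:
  y=2 (S, w=200) cum 200
  y=3 (P, w=40) cum 240
  y=3 (T, w=250) cum 490  ← median
  y=5 (R, w=9) cum 499
  y=9 (Q, w=100) cum 599
⇒ y* = 3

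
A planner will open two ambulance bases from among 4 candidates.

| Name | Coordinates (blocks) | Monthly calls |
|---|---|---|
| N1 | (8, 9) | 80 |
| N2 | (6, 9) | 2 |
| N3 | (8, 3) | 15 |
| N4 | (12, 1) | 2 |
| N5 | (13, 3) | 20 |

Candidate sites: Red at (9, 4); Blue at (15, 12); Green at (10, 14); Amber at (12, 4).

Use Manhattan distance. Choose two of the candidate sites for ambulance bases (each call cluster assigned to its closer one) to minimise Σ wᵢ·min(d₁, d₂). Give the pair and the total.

Evaluate every pair (each demand assigned to the nearer of the two):
  {Red, Amber}: total = 572
  {Red, Blue}: total = 638
  {Red, Green}: total = 638
  {Green, Amber}: total = 699
  {Blue, Amber}: total = 863
  {Blue, Green}: total = 1021
Best pair: {Red, Amber} with total 572.

{Red, Amber}, total 572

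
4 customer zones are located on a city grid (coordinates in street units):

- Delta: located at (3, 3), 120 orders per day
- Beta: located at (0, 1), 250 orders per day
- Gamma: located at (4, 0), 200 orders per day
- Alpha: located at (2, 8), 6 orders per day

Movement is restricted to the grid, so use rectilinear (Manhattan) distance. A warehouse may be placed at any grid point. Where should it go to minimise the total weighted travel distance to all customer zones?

Manhattan distance separates: Σwᵢ(|x−xᵢ|+|y−yᵢ|) = Σwᵢ|x−xᵢ| + Σwᵢ|y−yᵢ|, so x and y are optimised independently as 1-D weighted medians.
Total weight W = 576; half = 288.
x-coordinate, sorted with cumulative weight:
  x=0 (Beta, w=250) cum 250
  x=2 (Alpha, w=6) cum 256
  x=3 (Delta, w=120) cum 376  ← median
  x=4 (Gamma, w=200) cum 576
⇒ x* = 3
y-coordinate, sorted with cumulative weight:
  y=0 (Gamma, w=200) cum 200
  y=1 (Beta, w=250) cum 450  ← median
  y=3 (Delta, w=120) cum 570
  y=8 (Alpha, w=6) cum 576
⇒ y* = 1

(3, 1)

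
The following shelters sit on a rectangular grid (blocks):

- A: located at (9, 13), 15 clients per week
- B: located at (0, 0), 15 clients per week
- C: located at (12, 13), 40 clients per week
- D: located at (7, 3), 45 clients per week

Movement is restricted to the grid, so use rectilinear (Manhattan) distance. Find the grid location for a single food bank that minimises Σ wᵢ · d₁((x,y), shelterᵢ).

Manhattan distance separates: Σwᵢ(|x−xᵢ|+|y−yᵢ|) = Σwᵢ|x−xᵢ| + Σwᵢ|y−yᵢ|, so x and y are optimised independently as 1-D weighted medians.
Total weight W = 115; half = 57.5.
x-coordinate, sorted with cumulative weight:
  x=0 (B, w=15) cum 15
  x=7 (D, w=45) cum 60  ← median
  x=9 (A, w=15) cum 75
  x=12 (C, w=40) cum 115
⇒ x* = 7
y-coordinate, sorted with cumulative weight:
  y=0 (B, w=15) cum 15
  y=3 (D, w=45) cum 60  ← median
  y=13 (A, w=15) cum 75
  y=13 (C, w=40) cum 115
⇒ y* = 3

(7, 3)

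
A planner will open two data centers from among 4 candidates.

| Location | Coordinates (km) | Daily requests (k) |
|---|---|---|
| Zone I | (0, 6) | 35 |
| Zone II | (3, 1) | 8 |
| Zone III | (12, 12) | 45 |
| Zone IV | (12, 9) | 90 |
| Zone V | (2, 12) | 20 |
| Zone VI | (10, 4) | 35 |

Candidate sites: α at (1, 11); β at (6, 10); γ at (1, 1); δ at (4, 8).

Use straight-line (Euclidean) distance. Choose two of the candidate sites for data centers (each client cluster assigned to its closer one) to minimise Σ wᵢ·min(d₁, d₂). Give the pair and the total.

{α, β}, total 1367.1

Evaluate every pair (each demand assigned to the nearer of the two):
  {α, β}: total = 1367.1
  {β, γ}: total = 1368.4
  {β, δ}: total = 1387.0
  {α, δ}: total = 1621.9
  {γ, δ}: total = 1642.5
  {α, γ}: total = 2058.1
Best pair: {α, β} with total 1367.1.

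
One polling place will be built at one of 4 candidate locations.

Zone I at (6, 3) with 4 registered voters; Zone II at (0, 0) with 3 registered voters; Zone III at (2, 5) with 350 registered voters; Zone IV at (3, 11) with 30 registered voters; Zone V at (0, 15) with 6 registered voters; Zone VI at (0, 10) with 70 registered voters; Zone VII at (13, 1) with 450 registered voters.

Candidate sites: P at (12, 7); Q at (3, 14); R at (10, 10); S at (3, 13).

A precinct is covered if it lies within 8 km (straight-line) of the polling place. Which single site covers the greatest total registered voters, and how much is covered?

Coverage radius r = 8 km; a point is covered iff (Δx)²+(Δy)² ≤ 8² = 64.
  P (12, 7): covers {Zone I, Zone VII} → 454
  Q (3, 14): covers {Zone IV, Zone V, Zone VI} → 106
  R (10, 10): covers {Zone IV} → 30
  S (3, 13): covers {Zone IV, Zone V, Zone VI} → 106
Maximum coverage at P: 454 registered voters.

P, covering 454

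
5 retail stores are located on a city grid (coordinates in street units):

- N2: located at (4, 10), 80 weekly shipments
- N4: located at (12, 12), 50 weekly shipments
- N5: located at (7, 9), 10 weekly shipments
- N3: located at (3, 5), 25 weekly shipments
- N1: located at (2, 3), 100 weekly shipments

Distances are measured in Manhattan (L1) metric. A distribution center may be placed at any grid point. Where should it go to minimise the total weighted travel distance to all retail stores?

Manhattan distance separates: Σwᵢ(|x−xᵢ|+|y−yᵢ|) = Σwᵢ|x−xᵢ| + Σwᵢ|y−yᵢ|, so x and y are optimised independently as 1-D weighted medians.
Total weight W = 265; half = 132.5.
x-coordinate, sorted with cumulative weight:
  x=2 (N1, w=100) cum 100
  x=3 (N3, w=25) cum 125
  x=4 (N2, w=80) cum 205  ← median
  x=7 (N5, w=10) cum 215
  x=12 (N4, w=50) cum 265
⇒ x* = 4
y-coordinate, sorted with cumulative weight:
  y=3 (N1, w=100) cum 100
  y=5 (N3, w=25) cum 125
  y=9 (N5, w=10) cum 135  ← median
  y=10 (N2, w=80) cum 215
  y=12 (N4, w=50) cum 265
⇒ y* = 9

(4, 9)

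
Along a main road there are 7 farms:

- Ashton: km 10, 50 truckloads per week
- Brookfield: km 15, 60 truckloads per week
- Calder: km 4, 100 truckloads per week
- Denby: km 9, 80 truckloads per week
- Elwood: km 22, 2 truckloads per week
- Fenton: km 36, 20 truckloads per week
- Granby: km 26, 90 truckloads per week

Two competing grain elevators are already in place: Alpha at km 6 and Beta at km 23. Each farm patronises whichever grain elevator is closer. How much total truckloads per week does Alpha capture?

The indifferent point is the midpoint (6+23)/2 = 14.5; farms left of it (closer to Alpha at 6) go to Alpha, those right go to Beta.
  Calder at 4 (w=100) → Alpha
  Denby at 9 (w=80) → Alpha
  Ashton at 10 (w=50) → Alpha
  Brookfield at 15 (w=60) → Beta
  Elwood at 22 (w=2) → Beta
  Granby at 26 (w=90) → Beta
  Fenton at 36 (w=20) → Beta
Alpha captures 230; Beta captures 172.

230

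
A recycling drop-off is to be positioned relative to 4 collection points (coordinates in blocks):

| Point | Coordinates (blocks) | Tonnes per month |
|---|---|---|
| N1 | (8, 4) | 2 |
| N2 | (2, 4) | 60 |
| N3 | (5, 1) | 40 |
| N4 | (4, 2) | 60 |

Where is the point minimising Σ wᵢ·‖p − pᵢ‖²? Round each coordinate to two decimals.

(3.56, 2.52)

The minimiser of Σwᵢ‖p−pᵢ‖² is the weighted centroid p* = (Σwᵢpᵢ)/(Σwᵢ).
Σwᵢ = 162.
Σwᵢxᵢ = 2·8 + 60·2 + 40·5 + 60·4 = 576.
Σwᵢyᵢ = 2·4 + 60·4 + 40·1 + 60·2 = 408.
x* = 576/162 = 3.56, y* = 408/162 = 2.52.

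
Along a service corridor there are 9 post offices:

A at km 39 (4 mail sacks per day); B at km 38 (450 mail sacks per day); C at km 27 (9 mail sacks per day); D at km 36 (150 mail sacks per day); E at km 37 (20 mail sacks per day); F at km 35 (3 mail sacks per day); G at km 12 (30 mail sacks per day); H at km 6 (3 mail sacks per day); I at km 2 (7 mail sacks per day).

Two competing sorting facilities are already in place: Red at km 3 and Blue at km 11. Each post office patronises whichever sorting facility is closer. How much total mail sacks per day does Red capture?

10

The indifferent point is the midpoint (3+11)/2 = 7; post offices left of it (closer to Red at 3) go to Red, those right go to Blue.
  I at 2 (w=7) → Red
  H at 6 (w=3) → Red
  G at 12 (w=30) → Blue
  C at 27 (w=9) → Blue
  F at 35 (w=3) → Blue
  D at 36 (w=150) → Blue
  E at 37 (w=20) → Blue
  B at 38 (w=450) → Blue
  A at 39 (w=4) → Blue
Red captures 10; Blue captures 666.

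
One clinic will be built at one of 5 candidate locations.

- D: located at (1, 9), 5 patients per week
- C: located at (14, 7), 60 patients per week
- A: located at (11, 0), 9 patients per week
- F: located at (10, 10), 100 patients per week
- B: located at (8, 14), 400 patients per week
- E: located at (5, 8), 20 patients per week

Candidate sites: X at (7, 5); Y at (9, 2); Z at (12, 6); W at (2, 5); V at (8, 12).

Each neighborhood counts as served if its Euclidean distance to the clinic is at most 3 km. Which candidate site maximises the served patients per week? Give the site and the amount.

V, covering 500

Coverage radius r = 3 km; a point is covered iff (Δx)²+(Δy)² ≤ 3² = 9.
  X (7, 5): covers {none} → 0
  Y (9, 2): covers {A} → 9
  Z (12, 6): covers {C} → 60
  W (2, 5): covers {none} → 0
  V (8, 12): covers {F, B} → 500
Maximum coverage at V: 500 patients per week.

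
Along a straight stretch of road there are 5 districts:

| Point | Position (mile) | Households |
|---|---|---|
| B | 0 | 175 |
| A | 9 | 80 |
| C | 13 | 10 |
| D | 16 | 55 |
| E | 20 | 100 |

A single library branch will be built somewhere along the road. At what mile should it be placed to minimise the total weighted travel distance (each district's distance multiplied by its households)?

x = 9

For a sum of weighted absolute distances on a line, the optimum is the weighted median (not the mean). Total weight W = 420; half-weight = 210.
Sort by position and accumulate weight:
  mile 0 (B, w=175) → cum 175
  mile 9 (A, w=80) → cum 255  ≥ 210 → median here
  mile 13 (C, w=10) → cum 265
  mile 16 (D, w=55) → cum 320
  mile 20 (E, w=100) → cum 420
Optimal location: mile 9.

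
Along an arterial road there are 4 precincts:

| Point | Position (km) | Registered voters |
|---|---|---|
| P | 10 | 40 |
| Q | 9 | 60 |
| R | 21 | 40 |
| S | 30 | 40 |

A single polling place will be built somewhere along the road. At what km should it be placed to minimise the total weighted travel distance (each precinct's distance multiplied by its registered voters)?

x = 10

For a sum of weighted absolute distances on a line, the optimum is the weighted median (not the mean). Total weight W = 180; half-weight = 90.
Sort by position and accumulate weight:
  km 9 (Q, w=60) → cum 60
  km 10 (P, w=40) → cum 100  ≥ 90 → median here
  km 21 (R, w=40) → cum 140
  km 30 (S, w=40) → cum 180
Optimal location: km 10.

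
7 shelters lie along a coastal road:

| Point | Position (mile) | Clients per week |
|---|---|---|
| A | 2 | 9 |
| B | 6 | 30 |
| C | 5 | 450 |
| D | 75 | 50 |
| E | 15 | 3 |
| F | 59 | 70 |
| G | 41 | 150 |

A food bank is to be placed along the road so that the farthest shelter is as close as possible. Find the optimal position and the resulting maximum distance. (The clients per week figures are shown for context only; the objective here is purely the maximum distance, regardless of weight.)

The 1-center on a line is the midpoint of the two extreme points: leftmost at 2, rightmost at 75.
Optimal location = (2 + 75)/2 = 38.5; maximum distance = (75 − 2)/2 = 36.5.

location 38.5, max distance 36.5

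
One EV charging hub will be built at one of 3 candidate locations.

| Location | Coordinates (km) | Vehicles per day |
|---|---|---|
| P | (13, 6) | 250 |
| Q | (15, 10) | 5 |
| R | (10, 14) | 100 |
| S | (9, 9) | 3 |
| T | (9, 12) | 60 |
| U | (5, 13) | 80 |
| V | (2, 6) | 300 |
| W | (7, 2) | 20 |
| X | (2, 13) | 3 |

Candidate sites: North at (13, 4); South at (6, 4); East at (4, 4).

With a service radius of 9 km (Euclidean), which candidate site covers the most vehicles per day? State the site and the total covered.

Coverage radius r = 9 km; a point is covered iff (Δx)²+(Δy)² ≤ 9² = 81.
  North (13, 4): covers {P, Q, S, T, W} → 338
  South (6, 4): covers {P, S, T, V, W} → 633
  East (4, 4): covers {S, V, W} → 323
Maximum coverage at South: 633 vehicles per day.

South, covering 633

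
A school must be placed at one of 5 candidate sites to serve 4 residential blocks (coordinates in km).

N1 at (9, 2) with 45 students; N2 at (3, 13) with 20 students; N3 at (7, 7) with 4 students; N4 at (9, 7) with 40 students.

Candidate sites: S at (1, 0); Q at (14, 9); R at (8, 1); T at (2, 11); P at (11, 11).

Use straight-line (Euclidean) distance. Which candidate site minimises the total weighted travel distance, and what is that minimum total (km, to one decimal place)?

Total weighted distance at each candidate:
  S (1, 0): total = 1096.2
  Q (14, 9): total = 865.7
  R (8, 1): total = 591.3
  T (2, 11): total = 905.9
  P (11, 11): total = 781.3
Minimum is at R with total 591.3 km.

R, total 591.3 km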